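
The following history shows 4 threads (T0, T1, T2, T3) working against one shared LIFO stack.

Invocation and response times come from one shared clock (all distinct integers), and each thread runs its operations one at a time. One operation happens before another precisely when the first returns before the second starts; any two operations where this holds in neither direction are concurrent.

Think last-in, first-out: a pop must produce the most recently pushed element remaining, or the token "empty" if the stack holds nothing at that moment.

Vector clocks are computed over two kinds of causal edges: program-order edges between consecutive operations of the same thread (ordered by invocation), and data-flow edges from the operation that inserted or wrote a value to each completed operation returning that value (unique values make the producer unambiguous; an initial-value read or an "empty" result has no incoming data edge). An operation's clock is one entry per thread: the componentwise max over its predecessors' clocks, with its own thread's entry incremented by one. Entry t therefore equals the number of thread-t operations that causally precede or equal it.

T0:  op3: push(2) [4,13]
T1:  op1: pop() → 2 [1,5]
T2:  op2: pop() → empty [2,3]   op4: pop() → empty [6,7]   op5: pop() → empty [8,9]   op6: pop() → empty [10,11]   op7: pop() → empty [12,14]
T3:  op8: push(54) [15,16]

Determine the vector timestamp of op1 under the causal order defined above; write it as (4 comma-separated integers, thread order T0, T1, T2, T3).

op8 (invocation 15): nothing precedes it; T3's component alone gives (0, 0, 0, 1)
op2 (invocation 2): nothing precedes it; T2's component alone gives (0, 0, 1, 0)
op3 (invocation 4): nothing precedes it; T0's component alone gives (1, 0, 0, 0)
from VC(op2)=(0, 0, 1, 0), op4 (invoked 6) maxes components and bumps T2 → (0, 0, 2, 0)
from VC(op3)=(1, 0, 0, 0), op1 (invoked 1) maxes components and bumps T1 → (1, 1, 0, 0)
from VC(op4)=(0, 0, 2, 0), op5 (invoked 8) maxes components and bumps T2 → (0, 0, 3, 0)
from VC(op5)=(0, 0, 3, 0), op6 (invoked 10) maxes components and bumps T2 → (0, 0, 4, 0)
from VC(op6)=(0, 0, 4, 0), op7 (invoked 12) maxes components and bumps T2 → (0, 0, 5, 0)
target: VC(op1) = (1, 1, 0, 0)

(1, 1, 0, 0)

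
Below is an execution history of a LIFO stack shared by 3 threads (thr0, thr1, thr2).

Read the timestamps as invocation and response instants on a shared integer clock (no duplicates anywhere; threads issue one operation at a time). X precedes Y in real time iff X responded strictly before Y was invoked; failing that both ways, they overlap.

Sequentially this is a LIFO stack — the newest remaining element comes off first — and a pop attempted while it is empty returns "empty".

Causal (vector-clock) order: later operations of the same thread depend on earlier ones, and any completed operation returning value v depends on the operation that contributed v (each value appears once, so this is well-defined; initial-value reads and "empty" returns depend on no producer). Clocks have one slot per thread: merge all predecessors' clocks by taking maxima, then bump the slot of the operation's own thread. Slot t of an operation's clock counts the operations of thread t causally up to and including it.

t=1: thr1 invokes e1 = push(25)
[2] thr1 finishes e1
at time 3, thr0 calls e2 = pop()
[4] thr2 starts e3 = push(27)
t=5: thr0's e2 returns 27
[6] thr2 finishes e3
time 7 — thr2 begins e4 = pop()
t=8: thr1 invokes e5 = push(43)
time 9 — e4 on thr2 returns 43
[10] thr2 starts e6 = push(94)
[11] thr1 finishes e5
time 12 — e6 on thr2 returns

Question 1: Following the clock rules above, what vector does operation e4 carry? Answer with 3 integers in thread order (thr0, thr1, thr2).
(0, 2, 2)

e3, invoked 4, has no incoming edges; only thr2's bump applies → (0, 0, 1)
e1, invoked 1, has no incoming edges; only thr1's bump applies → (0, 1, 0)
merge at e5 (invoked 8): VC(e1)=(0, 1, 0), own-thread bump on thr1 → (0, 2, 0)
merge at e2 (invoked 3): VC(e3)=(0, 0, 1), own-thread bump on thr0 → (1, 0, 1)
merge at e4 (invoked 7): VC(e3)=(0, 0, 1), VC(e5)=(0, 2, 0), own-thread bump on thr2 → (0, 2, 2)
merge at e6 (invoked 10): VC(e4)=(0, 2, 2), own-thread bump on thr2 → (0, 2, 3)
target: VC(e4) = (0, 2, 2)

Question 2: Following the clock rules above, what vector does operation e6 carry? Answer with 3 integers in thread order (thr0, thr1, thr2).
(0, 2, 3)

root op e3, invoked 4: fresh clock plus thr2's own tick → (0, 0, 1)
root op e1, invoked 1: fresh clock plus thr1's own tick → (0, 1, 0)
VC(e5, invoked at 8): max of VC(e1)=(0, 1, 0), then +1 on thread thr1 → (0, 2, 0)
VC(e2, invoked at 3): max of VC(e3)=(0, 0, 1), then +1 on thread thr0 → (1, 0, 1)
VC(e4, invoked at 7): max of VC(e3)=(0, 0, 1), VC(e5)=(0, 2, 0), then +1 on thread thr2 → (0, 2, 2)
VC(e6, invoked at 10): max of VC(e4)=(0, 2, 2), then +1 on thread thr2 → (0, 2, 3)
target: VC(e6) = (0, 2, 3)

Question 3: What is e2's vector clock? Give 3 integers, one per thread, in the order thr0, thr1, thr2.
(1, 0, 1)

invoked at 4, e3 has no predecessors; its own thr2 bump gives (0, 0, 1)
invoked at 1, e1 has no predecessors; its own thr1 bump gives (0, 1, 0)
from VC(e1)=(0, 1, 0), e5 (invoked 8) maxes components and bumps thr1 → (0, 2, 0)
from VC(e3)=(0, 0, 1), e2 (invoked 3) maxes components and bumps thr0 → (1, 0, 1)
from VC(e3)=(0, 0, 1), VC(e5)=(0, 2, 0), e4 (invoked 7) maxes components and bumps thr2 → (0, 2, 2)
from VC(e4)=(0, 2, 2), e6 (invoked 10) maxes components and bumps thr2 → (0, 2, 3)
target: VC(e2) = (1, 0, 1)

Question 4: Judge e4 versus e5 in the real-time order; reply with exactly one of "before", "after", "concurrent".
concurrent

e4 spans [7,9], e5 spans [8,11]
the intervals overlap in both directions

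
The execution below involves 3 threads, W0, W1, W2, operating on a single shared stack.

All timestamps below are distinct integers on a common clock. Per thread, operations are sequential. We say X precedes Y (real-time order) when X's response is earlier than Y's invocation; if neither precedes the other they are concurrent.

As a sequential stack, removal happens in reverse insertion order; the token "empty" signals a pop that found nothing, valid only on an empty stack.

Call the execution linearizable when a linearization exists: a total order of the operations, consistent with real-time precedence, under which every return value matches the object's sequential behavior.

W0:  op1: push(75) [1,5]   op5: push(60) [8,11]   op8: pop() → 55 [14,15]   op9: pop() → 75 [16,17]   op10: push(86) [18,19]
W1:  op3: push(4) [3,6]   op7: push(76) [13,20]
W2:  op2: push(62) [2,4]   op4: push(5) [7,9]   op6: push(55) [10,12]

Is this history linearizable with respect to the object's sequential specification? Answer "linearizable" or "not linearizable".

not linearizable

cut after 16 events: linearizable; cut after 17 events (op9 responds, time 17): not linearizable
all 18 real-time-respecting orders fail — 8 completed stack operations, no legal replay
including or dropping the 1 pending operation (op7) in any combination fails
e.g. op1, op2, op3, op4, op5, op6, op8, op9 (pending dropped): illegal at step 8, since op9 pop() → 75 cannot apply there
e.g. op1, op2, op3, op4, op6, op5, op8, op9 (pending dropped): illegal at step 7, since op8 pop() → 55 cannot apply there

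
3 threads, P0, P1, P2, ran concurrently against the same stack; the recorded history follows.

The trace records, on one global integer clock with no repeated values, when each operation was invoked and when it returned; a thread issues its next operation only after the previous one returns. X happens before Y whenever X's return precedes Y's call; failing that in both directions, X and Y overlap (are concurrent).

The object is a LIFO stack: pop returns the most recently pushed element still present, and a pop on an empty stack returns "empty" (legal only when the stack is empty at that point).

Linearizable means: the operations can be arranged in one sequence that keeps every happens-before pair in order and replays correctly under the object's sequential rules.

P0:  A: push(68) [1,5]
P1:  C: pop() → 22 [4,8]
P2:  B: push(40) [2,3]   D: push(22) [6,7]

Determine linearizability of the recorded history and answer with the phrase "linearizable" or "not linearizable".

linearizable

one valid linearization: A, B, D, C
after step 1 (A push(68)): stack <68>
after step 2 (B push(40)): stack <68,40>
after step 3 (D push(22)): stack <68,40,22>
after step 4 (C pop() → 22): stack <68,40>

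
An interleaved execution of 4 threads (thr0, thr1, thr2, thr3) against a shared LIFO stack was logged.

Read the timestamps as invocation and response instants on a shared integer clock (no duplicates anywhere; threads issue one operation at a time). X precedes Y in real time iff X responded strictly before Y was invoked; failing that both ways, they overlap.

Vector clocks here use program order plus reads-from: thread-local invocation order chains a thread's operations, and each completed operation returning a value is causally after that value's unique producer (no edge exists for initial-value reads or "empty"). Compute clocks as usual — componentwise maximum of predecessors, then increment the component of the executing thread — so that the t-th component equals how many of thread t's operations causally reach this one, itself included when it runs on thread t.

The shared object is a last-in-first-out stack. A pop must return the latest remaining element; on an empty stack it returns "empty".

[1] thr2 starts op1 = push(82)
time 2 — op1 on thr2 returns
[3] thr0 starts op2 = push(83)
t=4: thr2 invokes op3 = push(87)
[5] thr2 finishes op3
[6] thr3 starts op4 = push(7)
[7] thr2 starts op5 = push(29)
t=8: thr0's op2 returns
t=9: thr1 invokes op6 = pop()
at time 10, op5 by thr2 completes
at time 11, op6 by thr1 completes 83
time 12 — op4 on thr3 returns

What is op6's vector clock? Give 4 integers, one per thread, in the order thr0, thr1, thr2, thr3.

root op op4, invoked 6: fresh clock plus thr3's own tick → (0, 0, 0, 1)
root op op1, invoked 1: fresh clock plus thr2's own tick → (0, 0, 1, 0)
root op op2, invoked 3: fresh clock plus thr0's own tick → (1, 0, 0, 0)
op3 (invocation 4): componentwise max over VC(op1)=(0, 0, 1, 0), +1 at thr2, giving (0, 0, 2, 0)
op6 (invocation 9): componentwise max over VC(op2)=(1, 0, 0, 0), +1 at thr1, giving (1, 1, 0, 0)
op5 (invocation 7): componentwise max over VC(op3)=(0, 0, 2, 0), +1 at thr2, giving (0, 0, 3, 0)
target: VC(op6) = (1, 1, 0, 0)

(1, 1, 0, 0)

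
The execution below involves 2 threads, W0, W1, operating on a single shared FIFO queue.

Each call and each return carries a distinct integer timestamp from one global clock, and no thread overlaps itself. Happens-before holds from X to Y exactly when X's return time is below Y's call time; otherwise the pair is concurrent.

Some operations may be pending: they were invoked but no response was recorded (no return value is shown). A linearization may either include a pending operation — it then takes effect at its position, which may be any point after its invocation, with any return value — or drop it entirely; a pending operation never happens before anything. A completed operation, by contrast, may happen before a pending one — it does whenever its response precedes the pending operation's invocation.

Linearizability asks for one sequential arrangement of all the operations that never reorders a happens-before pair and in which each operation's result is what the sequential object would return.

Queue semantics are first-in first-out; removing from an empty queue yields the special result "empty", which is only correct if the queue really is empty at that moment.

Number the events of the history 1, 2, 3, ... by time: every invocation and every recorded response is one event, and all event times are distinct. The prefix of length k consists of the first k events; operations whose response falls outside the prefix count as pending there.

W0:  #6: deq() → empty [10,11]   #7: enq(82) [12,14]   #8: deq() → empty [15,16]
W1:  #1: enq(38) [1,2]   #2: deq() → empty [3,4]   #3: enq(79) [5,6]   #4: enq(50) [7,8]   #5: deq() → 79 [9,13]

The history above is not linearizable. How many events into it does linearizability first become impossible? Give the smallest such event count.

4

a valid linearization of events 1..3 exists, for instance #1:
after step 1 (#1 enq(38)): queue <38>
include event 4 — #2 responding at 4 — and every candidate order breaks
sample order #1, #2 stalls at step 2 — #2 deq() → empty has no legal effect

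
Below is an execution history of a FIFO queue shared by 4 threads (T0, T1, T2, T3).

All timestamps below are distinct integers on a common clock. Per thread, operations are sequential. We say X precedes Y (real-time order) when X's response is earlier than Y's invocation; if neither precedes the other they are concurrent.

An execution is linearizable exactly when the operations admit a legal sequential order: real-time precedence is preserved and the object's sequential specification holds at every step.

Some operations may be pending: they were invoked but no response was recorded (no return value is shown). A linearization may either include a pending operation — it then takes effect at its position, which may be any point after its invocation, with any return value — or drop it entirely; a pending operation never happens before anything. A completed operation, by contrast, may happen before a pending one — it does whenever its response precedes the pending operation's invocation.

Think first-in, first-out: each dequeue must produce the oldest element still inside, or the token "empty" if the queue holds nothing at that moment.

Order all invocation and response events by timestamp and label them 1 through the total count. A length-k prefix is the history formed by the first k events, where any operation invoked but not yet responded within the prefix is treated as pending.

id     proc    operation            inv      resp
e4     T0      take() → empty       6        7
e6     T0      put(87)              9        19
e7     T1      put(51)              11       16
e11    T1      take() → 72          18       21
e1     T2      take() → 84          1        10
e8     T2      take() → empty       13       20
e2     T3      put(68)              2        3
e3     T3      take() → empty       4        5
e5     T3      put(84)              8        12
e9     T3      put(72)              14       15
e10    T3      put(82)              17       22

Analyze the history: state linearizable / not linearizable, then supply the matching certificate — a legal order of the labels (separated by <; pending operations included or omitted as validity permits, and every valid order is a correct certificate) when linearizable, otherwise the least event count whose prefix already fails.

cut after 9 events: linearizable; cut after 10 events (e1 responds, time 10): not linearizable
the 4 completed operations admit 4 real-time orders; each fails the FIFO queue replay
include/drop combinations of the 2 pending operations (e5, e6) were all tried; none helps
for example e1, e2, e3, e4 (pending dropped) fails at step 1: e1 take() → 84 is not legal there
for example e2, e1, e3, e4 (pending dropped) fails at step 2: e1 take() → 84 is not legal there

not linearizable — minimal violating prefix: 10 events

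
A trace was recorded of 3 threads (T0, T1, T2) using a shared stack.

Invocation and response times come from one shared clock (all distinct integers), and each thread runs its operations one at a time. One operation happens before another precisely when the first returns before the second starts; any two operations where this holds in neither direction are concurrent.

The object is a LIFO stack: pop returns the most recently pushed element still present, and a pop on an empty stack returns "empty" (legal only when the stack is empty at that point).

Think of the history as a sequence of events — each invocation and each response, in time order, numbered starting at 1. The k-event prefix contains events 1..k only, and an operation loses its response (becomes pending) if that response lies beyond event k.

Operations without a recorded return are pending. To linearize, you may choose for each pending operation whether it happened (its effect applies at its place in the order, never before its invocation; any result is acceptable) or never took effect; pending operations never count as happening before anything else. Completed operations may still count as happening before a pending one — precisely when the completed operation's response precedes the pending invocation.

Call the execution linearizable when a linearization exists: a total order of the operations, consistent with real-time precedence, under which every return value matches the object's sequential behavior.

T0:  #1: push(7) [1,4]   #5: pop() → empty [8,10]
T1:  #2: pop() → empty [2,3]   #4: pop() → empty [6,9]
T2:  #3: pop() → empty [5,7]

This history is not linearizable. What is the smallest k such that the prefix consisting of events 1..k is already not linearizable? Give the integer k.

9

events 1..8 are linearizable, e.g. via #2, #1, #4, #3:
1. #2 pop() → empty, leaving stack <>
2. #1 push(7), leaving stack <7>
3. #4 pop() (pending, included), leaving stack <>
4. #3 pop() → empty, leaving stack <>
at event 9 (#4's time-9 response) nothing linearizes any more
every completion of the 1 pending operation (#5) was checked; none linearizes
for example #1, #2, #3, #4 (pending dropped) fails at step 2: #2 pop() → empty is not legal there
for example #1, #2, #4, #3 (pending dropped) fails at step 2: #2 pop() → empty is not legal there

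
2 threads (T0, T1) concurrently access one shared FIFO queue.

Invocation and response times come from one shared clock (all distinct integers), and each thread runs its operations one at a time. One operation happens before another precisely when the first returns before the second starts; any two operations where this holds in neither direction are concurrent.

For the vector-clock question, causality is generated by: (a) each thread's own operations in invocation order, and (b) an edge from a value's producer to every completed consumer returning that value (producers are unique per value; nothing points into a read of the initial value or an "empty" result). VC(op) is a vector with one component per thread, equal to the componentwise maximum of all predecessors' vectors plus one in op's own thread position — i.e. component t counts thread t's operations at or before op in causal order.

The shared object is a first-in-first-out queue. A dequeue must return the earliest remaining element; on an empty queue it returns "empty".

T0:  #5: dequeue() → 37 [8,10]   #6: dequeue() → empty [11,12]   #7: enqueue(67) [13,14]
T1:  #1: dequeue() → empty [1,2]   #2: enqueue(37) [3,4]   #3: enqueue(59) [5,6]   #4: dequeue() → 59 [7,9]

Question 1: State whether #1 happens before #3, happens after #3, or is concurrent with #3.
Answer: before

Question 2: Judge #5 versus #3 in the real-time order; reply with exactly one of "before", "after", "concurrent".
Answer: after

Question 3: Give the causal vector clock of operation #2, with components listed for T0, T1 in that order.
Answer: (0, 2)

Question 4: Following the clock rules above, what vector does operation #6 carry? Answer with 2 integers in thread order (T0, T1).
Answer: (2, 2)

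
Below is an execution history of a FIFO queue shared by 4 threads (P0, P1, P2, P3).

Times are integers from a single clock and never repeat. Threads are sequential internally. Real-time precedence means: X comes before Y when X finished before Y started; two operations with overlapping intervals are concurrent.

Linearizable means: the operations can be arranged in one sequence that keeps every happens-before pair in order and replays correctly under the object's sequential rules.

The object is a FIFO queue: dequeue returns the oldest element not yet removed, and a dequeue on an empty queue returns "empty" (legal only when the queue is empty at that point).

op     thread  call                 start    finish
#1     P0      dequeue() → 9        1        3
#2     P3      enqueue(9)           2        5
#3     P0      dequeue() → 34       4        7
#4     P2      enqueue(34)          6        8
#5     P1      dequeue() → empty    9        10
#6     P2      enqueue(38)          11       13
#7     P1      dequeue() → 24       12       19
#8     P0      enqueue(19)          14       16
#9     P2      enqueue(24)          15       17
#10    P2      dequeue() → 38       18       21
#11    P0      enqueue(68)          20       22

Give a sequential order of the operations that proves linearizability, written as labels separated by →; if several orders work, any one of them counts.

step 1: #2 enqueue(9) — queue <9>
step 2: #1 dequeue() → 9 — queue <>
step 3: #4 enqueue(34) — queue <34>
step 4: #3 dequeue() → 34 — queue <>
step 5: #5 dequeue() → empty — queue <>
step 6: #6 enqueue(38) — queue <38>
step 7: #9 enqueue(24) — queue <38,24>
step 8: #8 enqueue(19) — queue <38,24,19>
step 9: #10 dequeue() → 38 — queue <24,19>
step 10: #7 dequeue() → 24 — queue <19>
step 11: #11 enqueue(68) — queue <19,68>

#2 → #1 → #4 → #3 → #5 → #6 → #9 → #8 → #10 → #7 → #11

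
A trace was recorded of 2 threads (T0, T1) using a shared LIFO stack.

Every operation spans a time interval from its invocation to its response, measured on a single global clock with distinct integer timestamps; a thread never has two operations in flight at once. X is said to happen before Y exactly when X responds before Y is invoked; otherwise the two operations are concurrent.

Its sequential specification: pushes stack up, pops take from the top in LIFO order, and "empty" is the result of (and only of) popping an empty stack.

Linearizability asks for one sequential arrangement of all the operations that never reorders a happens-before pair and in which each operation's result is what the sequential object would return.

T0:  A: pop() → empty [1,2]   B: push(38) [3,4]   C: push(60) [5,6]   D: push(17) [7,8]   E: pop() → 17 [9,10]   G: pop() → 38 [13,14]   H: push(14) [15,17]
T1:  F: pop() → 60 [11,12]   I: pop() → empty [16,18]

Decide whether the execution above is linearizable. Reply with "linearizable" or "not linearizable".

witness order: A, B, C, D, E, F, G, I, H
step 1: A pop() → empty — stack <>
step 2: B push(38) — stack <38>
step 3: C push(60) — stack <38,60>
step 4: D push(17) — stack <38,60,17>
step 5: E pop() → 17 — stack <38,60>
step 6: F pop() → 60 — stack <38>
step 7: G pop() → 38 — stack <>
step 8: I pop() → empty — stack <>
step 9: H push(14) — stack <14>

linearizable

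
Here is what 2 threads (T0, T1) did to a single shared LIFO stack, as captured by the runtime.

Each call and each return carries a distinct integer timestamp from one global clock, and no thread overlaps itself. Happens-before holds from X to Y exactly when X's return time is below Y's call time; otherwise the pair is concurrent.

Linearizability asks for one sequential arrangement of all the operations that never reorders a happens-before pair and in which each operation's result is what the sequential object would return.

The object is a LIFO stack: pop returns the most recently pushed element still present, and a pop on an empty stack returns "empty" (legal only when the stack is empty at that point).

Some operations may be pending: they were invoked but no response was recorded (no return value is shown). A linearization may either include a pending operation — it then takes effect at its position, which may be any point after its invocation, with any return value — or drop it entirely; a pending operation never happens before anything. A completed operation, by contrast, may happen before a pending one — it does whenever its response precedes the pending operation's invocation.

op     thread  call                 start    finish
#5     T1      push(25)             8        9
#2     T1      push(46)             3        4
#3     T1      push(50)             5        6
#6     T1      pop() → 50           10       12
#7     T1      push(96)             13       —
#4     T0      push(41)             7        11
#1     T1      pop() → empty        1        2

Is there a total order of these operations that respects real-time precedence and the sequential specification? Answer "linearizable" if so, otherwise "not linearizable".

prefix check: 1..11 passes, 1..12 fails once #6's time-12 response joins
no legal order exists: 3 real-time-consistent candidates over 6 completed LIFO stack operations, all rejected
one such order, #1, #2, #3, #4, #5, #6, breaks at step 6 where #6 pop() → 50 is illegal
one such order, #1, #2, #3, #5, #4, #6, breaks at step 6 where #6 pop() → 50 is illegal

not linearizable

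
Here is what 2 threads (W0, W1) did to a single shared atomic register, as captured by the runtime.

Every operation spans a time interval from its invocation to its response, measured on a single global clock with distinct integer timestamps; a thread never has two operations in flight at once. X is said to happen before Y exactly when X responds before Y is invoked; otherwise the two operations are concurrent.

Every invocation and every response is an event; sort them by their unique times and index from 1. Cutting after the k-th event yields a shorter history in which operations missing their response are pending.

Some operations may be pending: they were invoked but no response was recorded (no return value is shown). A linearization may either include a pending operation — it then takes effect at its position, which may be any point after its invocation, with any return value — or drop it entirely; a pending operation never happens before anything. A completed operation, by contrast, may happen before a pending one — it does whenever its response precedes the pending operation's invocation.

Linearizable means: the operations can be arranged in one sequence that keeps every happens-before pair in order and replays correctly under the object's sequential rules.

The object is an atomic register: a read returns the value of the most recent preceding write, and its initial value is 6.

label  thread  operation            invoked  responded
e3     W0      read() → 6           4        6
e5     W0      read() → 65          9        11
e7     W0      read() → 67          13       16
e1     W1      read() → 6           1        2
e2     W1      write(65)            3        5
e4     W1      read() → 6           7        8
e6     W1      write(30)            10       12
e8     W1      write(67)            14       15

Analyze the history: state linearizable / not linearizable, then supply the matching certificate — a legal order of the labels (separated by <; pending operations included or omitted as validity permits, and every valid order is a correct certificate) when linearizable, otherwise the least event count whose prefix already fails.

not linearizable — minimal violating prefix: 8 events

through event 7 a valid linearization exists; event 8 (e4 responding at time 8) ends that
checked exhaustively: 2 real-time-consistent orders of 4 completed operations, zero legal atomic register replays
sample order e1, e2, e3, e4 stalls at step 3 — e3 read() → 6 has no legal effect
sample order e1, e3, e2, e4 stalls at step 4 — e4 read() → 6 has no legal effect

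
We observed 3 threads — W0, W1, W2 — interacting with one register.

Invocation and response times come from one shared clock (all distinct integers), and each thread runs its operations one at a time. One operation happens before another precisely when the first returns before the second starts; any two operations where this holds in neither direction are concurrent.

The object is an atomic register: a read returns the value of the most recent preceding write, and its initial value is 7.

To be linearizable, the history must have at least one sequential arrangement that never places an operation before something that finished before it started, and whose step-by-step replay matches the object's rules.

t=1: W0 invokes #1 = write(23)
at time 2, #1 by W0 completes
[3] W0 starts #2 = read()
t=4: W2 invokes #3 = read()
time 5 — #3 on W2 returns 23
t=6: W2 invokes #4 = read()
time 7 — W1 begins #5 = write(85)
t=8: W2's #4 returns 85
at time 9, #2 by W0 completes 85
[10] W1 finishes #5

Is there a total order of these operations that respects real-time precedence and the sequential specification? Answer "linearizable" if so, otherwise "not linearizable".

linearizable

a witness: #1, #3, #5, #2, #4
after step 1 (#1 write(23)): value 23
after step 2 (#3 read() → 23): value 23
after step 3 (#5 write(85)): value 85
after step 4 (#2 read() → 85): value 85
after step 5 (#4 read() → 85): value 85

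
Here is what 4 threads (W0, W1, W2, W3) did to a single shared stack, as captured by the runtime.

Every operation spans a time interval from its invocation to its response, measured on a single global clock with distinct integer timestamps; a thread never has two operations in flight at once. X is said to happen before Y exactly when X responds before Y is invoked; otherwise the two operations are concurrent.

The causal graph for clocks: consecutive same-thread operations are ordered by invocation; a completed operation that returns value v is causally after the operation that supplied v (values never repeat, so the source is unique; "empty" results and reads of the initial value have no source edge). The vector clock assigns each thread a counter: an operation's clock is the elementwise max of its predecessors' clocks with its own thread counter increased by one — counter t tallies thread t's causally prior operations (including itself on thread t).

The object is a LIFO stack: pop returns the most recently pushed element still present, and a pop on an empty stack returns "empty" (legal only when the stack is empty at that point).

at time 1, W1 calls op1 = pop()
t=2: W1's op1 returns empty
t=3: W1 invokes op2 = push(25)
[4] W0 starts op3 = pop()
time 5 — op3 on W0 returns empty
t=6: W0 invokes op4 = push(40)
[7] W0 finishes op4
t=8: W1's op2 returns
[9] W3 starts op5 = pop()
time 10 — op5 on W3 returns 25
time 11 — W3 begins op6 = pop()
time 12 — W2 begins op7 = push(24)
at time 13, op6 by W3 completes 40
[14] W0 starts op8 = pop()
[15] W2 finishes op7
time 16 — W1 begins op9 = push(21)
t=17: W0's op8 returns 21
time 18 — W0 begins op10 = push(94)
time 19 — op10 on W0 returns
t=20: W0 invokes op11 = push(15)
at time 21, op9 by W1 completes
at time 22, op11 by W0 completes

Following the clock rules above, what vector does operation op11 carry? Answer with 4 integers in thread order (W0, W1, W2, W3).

no predecessors for op7 (invoked 12): W2 increments from zero → (0, 0, 1, 0)
no predecessors for op1 (invoked 1): W1 increments from zero → (0, 1, 0, 0)
no predecessors for op3 (invoked 4): W0 increments from zero → (1, 0, 0, 0)
invoked at 3, op2 merges VC(op1)=(0, 1, 0, 0) and bumps W1's slot → (0, 2, 0, 0)
invoked at 6, op4 merges VC(op3)=(1, 0, 0, 0) and bumps W0's slot → (2, 0, 0, 0)
invoked at 9, op5 merges VC(op2)=(0, 2, 0, 0) and bumps W3's slot → (0, 2, 0, 1)
invoked at 16, op9 merges VC(op2)=(0, 2, 0, 0) and bumps W1's slot → (0, 3, 0, 0)
invoked at 11, op6 merges VC(op4)=(2, 0, 0, 0), VC(op5)=(0, 2, 0, 1) and bumps W3's slot → (2, 2, 0, 2)
invoked at 14, op8 merges VC(op4)=(2, 0, 0, 0), VC(op9)=(0, 3, 0, 0) and bumps W0's slot → (3, 3, 0, 0)
invoked at 18, op10 merges VC(op8)=(3, 3, 0, 0) and bumps W0's slot → (4, 3, 0, 0)
invoked at 20, op11 merges VC(op10)=(4, 3, 0, 0) and bumps W0's slot → (5, 3, 0, 0)
target: VC(op11) = (5, 3, 0, 0)

(5, 3, 0, 0)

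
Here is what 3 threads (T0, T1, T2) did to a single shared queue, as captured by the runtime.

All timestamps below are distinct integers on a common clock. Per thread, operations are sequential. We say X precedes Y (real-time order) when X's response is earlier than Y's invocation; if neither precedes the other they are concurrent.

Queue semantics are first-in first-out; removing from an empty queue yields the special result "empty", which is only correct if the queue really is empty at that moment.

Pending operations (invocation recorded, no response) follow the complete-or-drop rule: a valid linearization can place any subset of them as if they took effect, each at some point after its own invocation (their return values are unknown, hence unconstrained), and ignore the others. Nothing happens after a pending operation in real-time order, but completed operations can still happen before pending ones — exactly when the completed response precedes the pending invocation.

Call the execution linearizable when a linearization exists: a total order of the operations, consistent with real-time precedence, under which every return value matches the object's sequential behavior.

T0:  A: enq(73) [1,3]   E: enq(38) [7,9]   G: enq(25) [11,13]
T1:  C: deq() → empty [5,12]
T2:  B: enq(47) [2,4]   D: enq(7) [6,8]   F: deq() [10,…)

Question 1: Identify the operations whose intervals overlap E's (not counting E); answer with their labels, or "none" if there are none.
concurrent with E ([7,9]): every op whose interval crosses 7..9
A [1,3]: before
B [2,4]: before
C [5,12]: concurrent
D [6,8]: concurrent
F [10,…): after
G [11,13]: after

C, D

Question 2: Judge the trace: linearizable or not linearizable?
the violation lands at event 12, C's response at time 12: events 1..11 linearize, events 1..12 do not
every one of the 12 real-time-consistent orders over 5 completed queue ops fails the sequential spec
including or dropping the 2 pending operations (F, G) in any combination fails
for example A, B, C, D, E (pending dropped) fails at step 3: C deq() → empty is not legal there
for example A, B, C, E, D (pending dropped) fails at step 3: C deq() → empty is not legal there

not linearizable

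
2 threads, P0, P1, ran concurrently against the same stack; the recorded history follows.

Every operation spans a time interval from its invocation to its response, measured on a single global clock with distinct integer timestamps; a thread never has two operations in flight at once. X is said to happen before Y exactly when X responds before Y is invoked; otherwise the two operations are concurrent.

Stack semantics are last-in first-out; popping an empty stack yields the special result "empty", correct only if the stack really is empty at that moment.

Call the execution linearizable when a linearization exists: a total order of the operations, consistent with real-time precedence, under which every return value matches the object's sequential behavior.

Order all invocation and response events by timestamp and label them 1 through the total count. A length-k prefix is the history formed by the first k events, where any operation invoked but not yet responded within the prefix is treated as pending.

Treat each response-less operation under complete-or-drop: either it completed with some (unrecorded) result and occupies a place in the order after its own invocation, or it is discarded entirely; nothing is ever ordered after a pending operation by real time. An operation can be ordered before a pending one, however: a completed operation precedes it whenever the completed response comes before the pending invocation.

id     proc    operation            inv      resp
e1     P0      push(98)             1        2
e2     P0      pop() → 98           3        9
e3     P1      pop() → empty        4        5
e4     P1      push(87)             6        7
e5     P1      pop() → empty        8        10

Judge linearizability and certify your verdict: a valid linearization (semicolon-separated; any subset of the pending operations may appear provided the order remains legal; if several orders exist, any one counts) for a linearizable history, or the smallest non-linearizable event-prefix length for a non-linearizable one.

not linearizable — minimal violating prefix: 10 events

cut after 9 events: linearizable; cut after 10 events (e5 responds, time 10): not linearizable
every one of the 4 real-time-consistent orders over 5 completed stack ops fails the sequential spec
take e1, e2, e3, e4, e5: step 5 already fails, because e5 pop() → empty cannot occur there
take e1, e3, e2, e4, e5: step 2 already fails, because e3 pop() → empty cannot occur there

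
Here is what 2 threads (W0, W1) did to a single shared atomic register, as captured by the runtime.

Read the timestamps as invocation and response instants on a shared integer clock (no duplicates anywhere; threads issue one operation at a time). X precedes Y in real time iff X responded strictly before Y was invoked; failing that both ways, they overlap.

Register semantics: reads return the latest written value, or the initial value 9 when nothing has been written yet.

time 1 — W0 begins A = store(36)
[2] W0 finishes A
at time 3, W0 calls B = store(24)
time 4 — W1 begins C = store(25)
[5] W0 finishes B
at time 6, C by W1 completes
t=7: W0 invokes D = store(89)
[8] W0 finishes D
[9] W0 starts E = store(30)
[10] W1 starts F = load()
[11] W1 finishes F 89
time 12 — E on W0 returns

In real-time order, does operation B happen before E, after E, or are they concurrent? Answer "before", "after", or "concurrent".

before

B spans [3,5], E spans [9,12]
resp(B)=5 < inv(E)=9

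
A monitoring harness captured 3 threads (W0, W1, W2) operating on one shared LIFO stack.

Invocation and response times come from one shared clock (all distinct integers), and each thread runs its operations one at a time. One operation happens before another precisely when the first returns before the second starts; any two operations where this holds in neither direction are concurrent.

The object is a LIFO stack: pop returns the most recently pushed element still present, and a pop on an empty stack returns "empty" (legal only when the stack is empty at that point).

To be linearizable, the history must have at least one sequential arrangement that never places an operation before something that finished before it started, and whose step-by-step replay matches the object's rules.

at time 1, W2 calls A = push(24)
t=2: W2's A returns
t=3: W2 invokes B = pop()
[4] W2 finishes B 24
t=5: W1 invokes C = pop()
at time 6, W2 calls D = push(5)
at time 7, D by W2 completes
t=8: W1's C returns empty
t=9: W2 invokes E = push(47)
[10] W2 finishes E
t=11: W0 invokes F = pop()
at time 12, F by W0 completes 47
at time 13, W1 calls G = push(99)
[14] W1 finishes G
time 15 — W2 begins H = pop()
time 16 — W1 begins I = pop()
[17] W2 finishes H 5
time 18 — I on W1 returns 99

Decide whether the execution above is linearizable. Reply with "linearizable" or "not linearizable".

linearizable

one valid linearization: A, B, C, D, E, F, G, I, H
1. A push(24), leaving stack <24>
2. B pop() → 24, leaving stack <>
3. C pop() → empty, leaving stack <>
4. D push(5), leaving stack <5>
5. E push(47), leaving stack <5,47>
6. F pop() → 47, leaving stack <5>
7. G push(99), leaving stack <5,99>
8. I pop() → 99, leaving stack <5>
9. H pop() → 5, leaving stack <>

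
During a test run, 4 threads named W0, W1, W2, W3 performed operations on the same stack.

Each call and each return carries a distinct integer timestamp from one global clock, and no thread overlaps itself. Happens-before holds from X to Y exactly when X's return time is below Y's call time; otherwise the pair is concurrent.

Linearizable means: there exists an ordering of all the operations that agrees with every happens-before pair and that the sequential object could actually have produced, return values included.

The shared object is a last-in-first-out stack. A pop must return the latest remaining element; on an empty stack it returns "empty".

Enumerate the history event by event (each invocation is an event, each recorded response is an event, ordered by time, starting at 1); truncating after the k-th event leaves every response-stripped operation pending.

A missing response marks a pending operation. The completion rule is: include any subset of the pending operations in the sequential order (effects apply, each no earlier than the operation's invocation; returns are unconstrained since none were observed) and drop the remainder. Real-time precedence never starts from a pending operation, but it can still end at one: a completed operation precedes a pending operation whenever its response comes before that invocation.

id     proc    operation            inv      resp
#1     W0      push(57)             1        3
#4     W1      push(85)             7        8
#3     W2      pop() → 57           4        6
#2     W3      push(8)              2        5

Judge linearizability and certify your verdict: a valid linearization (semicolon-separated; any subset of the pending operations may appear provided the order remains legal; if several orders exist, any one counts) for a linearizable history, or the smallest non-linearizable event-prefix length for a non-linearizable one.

linearizable — witness: #1; #3; #2; #4

step 1: #1 push(57) — stack <57>
step 2: #3 pop() → 57 — stack <>
step 3: #2 push(8) — stack <8>
step 4: #4 push(85) — stack <8,85>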